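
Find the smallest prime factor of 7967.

31

7967 is odd.
Digit sum 29, not divisible by 3.
Ends in 7: not divisible by 5.
7: 7967 = 7·1138 + 1
11: 7967 = 11·724 + 3
13: 7967 = 13·612 + 11
17: 7967 = 17·468 + 11
19: 7967 = 19·419 + 6
23: 7967 = 23·346 + 9
29: 7967 = 29·274 + 21
31: 7967 = 31·257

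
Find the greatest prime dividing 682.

682 = 2 · 341
341 = 11 · 31
31 is prime.
So 682 = 2 · 11 · 31; the largest prime factor is 31.

31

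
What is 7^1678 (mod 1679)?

441

7^1 ≡ 7 (mod 1679)
7^2 ≡ 7^2 = 49 ≡ 49 (mod 1679)
7^4 ≡ 49^2 = 2401 ≡ 722 (mod 1679)
7^8 ≡ 722^2 = 521284 ≡ 794 (mod 1679)
7^16 ≡ 794^2 = 630436 ≡ 811 (mod 1679)
7^32 ≡ 811^2 = 657721 ≡ 1232 (mod 1679)
7^64 ≡ 1232^2 = 1517824 ≡ 8 (mod 1679)
7^128 ≡ 8^2 = 64 ≡ 64 (mod 1679)
7^256 ≡ 64^2 = 4096 ≡ 738 (mod 1679)
7^512 ≡ 738^2 = 544644 ≡ 648 (mod 1679)
7^1024 ≡ 648^2 = 419904 ≡ 154 (mod 1679)
1678 = 1024 + 512 + 128 + 8 + 4 + 2 in binary powers of 2.
So 7^1678 ≡ 154 · 648 · 64 · 794 · 722 · 49 ≡ 441 (mod 1679).
Since 441 ≠ 1, base 7 is a Fermat witness: 1679 is composite.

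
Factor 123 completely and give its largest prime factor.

123 = 3 · 41
41 is prime.
So 123 = 3 · 41; the largest prime factor is 41.

41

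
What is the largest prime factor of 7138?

83

7138 = 2 · 3569
3569 = 43 · 83
83 is prime.
So 7138 = 2 · 43 · 83; the largest prime factor is 83.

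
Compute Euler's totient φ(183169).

155040

Factor: 183169 = 7 · 137 · 191.
φ(183169) = (7−1) · (137−1) · (191−1) = 6 · 136 · 190 = 155040.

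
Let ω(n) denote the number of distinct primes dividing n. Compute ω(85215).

85215 = 3 · 28405
28405 = 5 · 5681
5681 = 13 · 437
437 = 19 · 23
85215 = 3 · 5 · 13 · 19 · 23, which has 5 distinct prime factors.

5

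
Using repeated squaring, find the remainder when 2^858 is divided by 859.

1

2^1 ≡ 2 (mod 859)
2^2 ≡ 2^2 = 4 ≡ 4 (mod 859)
2^4 ≡ 4^2 = 16 ≡ 16 (mod 859)
2^8 ≡ 16^2 = 256 ≡ 256 (mod 859)
2^16 ≡ 256^2 = 65536 ≡ 252 (mod 859)
2^32 ≡ 252^2 = 63504 ≡ 797 (mod 859)
2^64 ≡ 797^2 = 635209 ≡ 408 (mod 859)
2^128 ≡ 408^2 = 166464 ≡ 677 (mod 859)
2^256 ≡ 677^2 = 458329 ≡ 482 (mod 859)
2^512 ≡ 482^2 = 232324 ≡ 394 (mod 859)
858 = 512 + 256 + 64 + 16 + 8 + 2 in binary powers of 2.
So 2^858 ≡ 394 · 482 · 408 · 252 · 256 · 4 ≡ 1 (mod 859).
Since the result is 1, base 2 gives no evidence that 859 is composite.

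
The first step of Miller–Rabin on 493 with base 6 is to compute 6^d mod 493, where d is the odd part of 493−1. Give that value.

328

493 − 1 = 492 = 2^2 · 123, so d = 123.
6^1 ≡ 6 (mod 493)
6^2 ≡ 6^2 = 36 ≡ 36 (mod 493)
6^4 ≡ 36^2 = 1296 ≡ 310 (mod 493)
6^8 ≡ 310^2 = 96100 ≡ 458 (mod 493)
6^16 ≡ 458^2 = 209764 ≡ 239 (mod 493)
6^32 ≡ 239^2 = 57121 ≡ 426 (mod 493)
6^64 ≡ 426^2 = 181476 ≡ 52 (mod 493)
123 = 64 + 32 + 16 + 8 + 2 + 1 in binary powers of 2.
So 6^123 ≡ 52 · 426 · 239 · 458 · 36 · 6 ≡ 328 (mod 493).
Squaring chain: 328 → 110; never reaches −1, so base 6 is a Miller–Rabin witness that 493 is composite.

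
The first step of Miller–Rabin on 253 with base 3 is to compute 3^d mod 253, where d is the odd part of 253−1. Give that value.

253 − 1 = 252 = 2^2 · 63, so d = 63.
3^1 ≡ 3 (mod 253)
3^2 ≡ 3^2 = 9 ≡ 9 (mod 253)
3^4 ≡ 9^2 = 81 ≡ 81 (mod 253)
3^8 ≡ 81^2 = 6561 ≡ 236 (mod 253)
3^16 ≡ 236^2 = 55696 ≡ 36 (mod 253)
3^32 ≡ 36^2 = 1296 ≡ 31 (mod 253)
63 = 32 + 16 + 8 + 4 + 2 + 1 in binary powers of 2.
So 3^63 ≡ 31 · 36 · 236 · 81 · 9 · 3 ≡ 236 (mod 253).
Squaring chain: 236 → 36; never reaches −1, so base 3 is a Miller–Rabin witness that 253 is composite.

236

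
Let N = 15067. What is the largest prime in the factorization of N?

61

15067 = 13 · 1159
1159 = 19 · 61
61 is prime.
So 15067 = 13 · 19 · 61; the largest prime factor is 61.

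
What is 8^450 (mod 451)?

122

8^1 ≡ 8 (mod 451)
8^2 ≡ 8^2 = 64 ≡ 64 (mod 451)
8^4 ≡ 64^2 = 4096 ≡ 37 (mod 451)
8^8 ≡ 37^2 = 1369 ≡ 16 (mod 451)
8^16 ≡ 16^2 = 256 ≡ 256 (mod 451)
8^32 ≡ 256^2 = 65536 ≡ 141 (mod 451)
8^64 ≡ 141^2 = 19881 ≡ 37 (mod 451)
8^128 ≡ 37^2 = 1369 ≡ 16 (mod 451)
8^256 ≡ 16^2 = 256 ≡ 256 (mod 451)
450 = 256 + 128 + 64 + 2 in binary powers of 2.
So 8^450 ≡ 256 · 16 · 37 · 64 ≡ 122 (mod 451).
Since 122 ≠ 1, base 8 is a Fermat witness: 451 is composite.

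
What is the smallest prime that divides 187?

11

187 is odd.
Digit sum 16, not divisible by 3.
Ends in 7: not divisible by 5.
7: 187 = 7·26 + 5
11: 187 = 11·17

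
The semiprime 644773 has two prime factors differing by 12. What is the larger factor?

809

Since p = q + 12, we have 644773 = q(q + 12), so q² + 12q − 644773 = 0.
Discriminant: 12² + 4·644773 = 144 + 2579092 = 2579236; √2579236 = 1606.
q = (−12 + 1606)/2 = 797, and p = q + 12 = 809.
Check: 797 · 809 = 644773.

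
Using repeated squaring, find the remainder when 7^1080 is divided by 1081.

1061

7^1 ≡ 7 (mod 1081)
7^2 ≡ 7^2 = 49 ≡ 49 (mod 1081)
7^4 ≡ 49^2 = 2401 ≡ 239 (mod 1081)
7^8 ≡ 239^2 = 57121 ≡ 909 (mod 1081)
7^16 ≡ 909^2 = 826281 ≡ 397 (mod 1081)
7^32 ≡ 397^2 = 157609 ≡ 864 (mod 1081)
7^64 ≡ 864^2 = 746496 ≡ 606 (mod 1081)
7^128 ≡ 606^2 = 367236 ≡ 777 (mod 1081)
7^256 ≡ 777^2 = 603729 ≡ 531 (mod 1081)
7^512 ≡ 531^2 = 281961 ≡ 901 (mod 1081)
7^1024 ≡ 901^2 = 811801 ≡ 1051 (mod 1081)
1080 = 1024 + 32 + 16 + 8 in binary powers of 2.
So 7^1080 ≡ 1051 · 864 · 397 · 909 ≡ 1061 (mod 1081).
Since 1061 ≠ 1, base 7 is a Fermat witness: 1081 is composite.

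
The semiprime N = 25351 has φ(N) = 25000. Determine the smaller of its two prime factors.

φ(n) = (p−1)(q−1) = n − (p+q) + 1, so p + q = 25351 − 25000 + 1 = 352.
p and q are the roots of t² − 352t + 25351 = 0.
Discriminant: 352² − 4·25351 = 123904 − 101404 = 22500; √22500 = 150.
q = (352 − 150)/2 = 101, p = (352 + 150)/2 = 251.
Check: 101 · 251 = 25351.

101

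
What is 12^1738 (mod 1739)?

12^1 ≡ 12 (mod 1739)
12^2 ≡ 12^2 = 144 ≡ 144 (mod 1739)
12^4 ≡ 144^2 = 20736 ≡ 1607 (mod 1739)
12^8 ≡ 1607^2 = 2582449 ≡ 34 (mod 1739)
12^16 ≡ 34^2 = 1156 ≡ 1156 (mod 1739)
12^32 ≡ 1156^2 = 1336336 ≡ 784 (mod 1739)
12^64 ≡ 784^2 = 614656 ≡ 789 (mod 1739)
12^128 ≡ 789^2 = 622521 ≡ 1698 (mod 1739)
12^256 ≡ 1698^2 = 2883204 ≡ 1681 (mod 1739)
12^512 ≡ 1681^2 = 2825761 ≡ 1625 (mod 1739)
12^1024 ≡ 1625^2 = 2640625 ≡ 823 (mod 1739)
1738 = 1024 + 512 + 128 + 64 + 8 + 2 in binary powers of 2.
So 12^1738 ≡ 823 · 1625 · 1698 · 789 · 34 · 144 ≡ 382 (mod 1739).
Since 382 ≠ 1, base 12 is a Fermat witness: 1739 is composite.

382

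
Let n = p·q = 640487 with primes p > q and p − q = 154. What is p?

881

Since p = q + 154, we have 640487 = q(q + 154), so q² + 154q − 640487 = 0.
Discriminant: 154² + 4·640487 = 23716 + 2561948 = 2585664; √2585664 = 1608.
q = (−154 + 1608)/2 = 727, and p = q + 154 = 881.
Check: 727 · 881 = 640487.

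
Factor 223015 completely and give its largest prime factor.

73

223015 = 5 · 44603
44603 = 13 · 3431
3431 = 47 · 73
73 is prime.
So 223015 = 5 · 13 · 47 · 73; the largest prime factor is 73.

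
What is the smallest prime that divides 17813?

17813 is odd.
Digit sum 20, not divisible by 3.
Ends in 3: not divisible by 5.
7: 17813 = 7·2544 + 5
11: 17813 = 11·1619 + 4
13: 17813 = 13·1370 + 3
17: 17813 = 17·1047 + 14
19: 17813 = 19·937 + 10
23: 17813 = 23·774 + 11
29: 17813 = 29·614 + 7
31: 17813 = 31·574 + 19
37: 17813 = 37·481 + 16
41: 17813 = 41·434 + 19
43: 17813 = 43·414 + 11
47: 17813 = 47·379

47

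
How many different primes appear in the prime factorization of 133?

133 = 7 · 19
133 = 7 · 19, which has 2 distinct prime factors.

2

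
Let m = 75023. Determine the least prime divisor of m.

75023 is odd.
Digit sum 17, not divisible by 3.
Ends in 3: not divisible by 5.
7: 75023 = 7·10717 + 4
11: 75023 = 11·6820 + 3
13: 75023 = 13·5771

13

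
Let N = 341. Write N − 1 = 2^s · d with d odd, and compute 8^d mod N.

341 − 1 = 340 = 2^2 · 85, so d = 85.
8^1 ≡ 8 (mod 341)
8^2 ≡ 8^2 = 64 ≡ 64 (mod 341)
8^4 ≡ 64^2 = 4096 ≡ 4 (mod 341)
8^8 ≡ 4^2 = 16 ≡ 16 (mod 341)
8^16 ≡ 16^2 = 256 ≡ 256 (mod 341)
8^32 ≡ 256^2 = 65536 ≡ 64 (mod 341)
8^64 ≡ 64^2 = 4096 ≡ 4 (mod 341)
85 = 64 + 16 + 4 + 1 in binary powers of 2.
So 8^85 ≡ 4 · 256 · 4 · 8 ≡ 32 (mod 341).
Squaring chain: 32 → 1; never reaches −1, so base 8 is a Miller–Rabin witness that 341 is composite.

32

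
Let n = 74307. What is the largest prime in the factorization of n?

74307 = 3 · 24769
24769 = 17 · 1457
1457 = 31 · 47
47 is prime.
So 74307 = 3 · 17 · 31 · 47; the largest prime factor is 47.

47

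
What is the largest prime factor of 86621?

97

86621 = 19 · 4559
4559 = 47 · 97
97 is prime.
So 86621 = 19 · 47 · 97; the largest prime factor is 97.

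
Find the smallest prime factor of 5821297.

5821297 is odd.
Digit sum 34, not divisible by 3.
Ends in 7: not divisible by 5.
7: 5821297 = 7·831613 + 6
11: 5821297 = 11·529208 + 9
13: 5821297 = 13·447792 + 1
17: 5821297 = 17·342429 + 4
19: 5821297 = 19·306384 + 1
23: 5821297 = 23·253099 + 20
29: 5821297 = 29·200734 + 11
31: 5821297 = 31·187783 + 24
37: 5821297 = 37·157332 + 13
41: 5821297 = 41·141982 + 35
43: 5821297 = 43·135379

43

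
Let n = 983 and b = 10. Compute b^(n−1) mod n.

1

10^1 ≡ 10 (mod 983)
10^2 ≡ 10^2 = 100 ≡ 100 (mod 983)
10^4 ≡ 100^2 = 10000 ≡ 170 (mod 983)
10^8 ≡ 170^2 = 28900 ≡ 393 (mod 983)
10^16 ≡ 393^2 = 154449 ≡ 118 (mod 983)
10^32 ≡ 118^2 = 13924 ≡ 162 (mod 983)
10^64 ≡ 162^2 = 26244 ≡ 686 (mod 983)
10^128 ≡ 686^2 = 470596 ≡ 722 (mod 983)
10^256 ≡ 722^2 = 521284 ≡ 294 (mod 983)
10^512 ≡ 294^2 = 86436 ≡ 915 (mod 983)
982 = 512 + 256 + 128 + 64 + 16 + 4 + 2 in binary powers of 2.
So 10^982 ≡ 915 · 294 · 722 · 686 · 118 · 170 · 100 ≡ 1 (mod 983).
Since the result is 1, base 10 gives no evidence that 983 is composite.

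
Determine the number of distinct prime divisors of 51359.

51359 = 7 · 7337
7337 = 11 · 667
667 = 23 · 29
51359 = 7 · 11 · 23 · 29, which has 4 distinct prime factors.

4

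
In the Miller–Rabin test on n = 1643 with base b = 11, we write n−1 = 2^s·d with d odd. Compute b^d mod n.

1643 − 1 = 1642 = 2^1 · 821, so d = 821.
11^1 ≡ 11 (mod 1643)
11^2 ≡ 11^2 = 121 ≡ 121 (mod 1643)
11^4 ≡ 121^2 = 14641 ≡ 1497 (mod 1643)
11^8 ≡ 1497^2 = 2241009 ≡ 1600 (mod 1643)
11^16 ≡ 1600^2 = 2560000 ≡ 206 (mod 1643)
11^32 ≡ 206^2 = 42436 ≡ 1361 (mod 1643)
11^64 ≡ 1361^2 = 1852321 ≡ 660 (mod 1643)
11^128 ≡ 660^2 = 435600 ≡ 205 (mod 1643)
11^256 ≡ 205^2 = 42025 ≡ 950 (mod 1643)
11^512 ≡ 950^2 = 902500 ≡ 493 (mod 1643)
821 = 512 + 256 + 32 + 16 + 4 + 1 in binary powers of 2.
So 11^821 ≡ 493 · 950 · 1361 · 206 · 1497 · 11 ≡ 303 (mod 1643).
Squaring chain: 303; never reaches −1, so base 11 is a Miller–Rabin witness that 1643 is composite.

303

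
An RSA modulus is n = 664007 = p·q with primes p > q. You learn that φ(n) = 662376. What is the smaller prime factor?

773

φ(n) = (p−1)(q−1) = n − (p+q) + 1, so p + q = 664007 − 662376 + 1 = 1632.
p and q are the roots of t² − 1632t + 664007 = 0.
Discriminant: 1632² − 4·664007 = 2663424 − 2656028 = 7396; √7396 = 86.
q = (1632 − 86)/2 = 773, p = (1632 + 86)/2 = 859.
Check: 773 · 859 = 664007.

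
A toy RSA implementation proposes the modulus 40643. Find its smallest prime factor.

40643 is odd.
Digit sum 17, not divisible by 3.
Ends in 3: not divisible by 5.
7: 40643 = 7·5806 + 1
11: 40643 = 11·3694 + 9
13: 40643 = 13·3126 + 5
17: 40643 = 17·2390 + 13
19: 40643 = 19·2139 + 2
23: 40643 = 23·1767 + 2
29: 40643 = 29·1401 + 14
31: 40643 = 31·1311 + 2
37: 40643 = 37·1098 + 17
41: 40643 = 41·991 + 12
43: 40643 = 43·945 + 8
47: 40643 = 47·864 + 35
53: 40643 = 53·766 + 45
59: 40643 = 59·688 + 51
61: 40643 = 61·666 + 17
67: 40643 = 67·606 + 41
71: 40643 = 71·572 + 31
73: 40643 = 73·556 + 55
79: 40643 = 79·514 + 37
83: 40643 = 83·489 + 56
89: 40643 = 89·456 + 59
97: 40643 = 97·419

97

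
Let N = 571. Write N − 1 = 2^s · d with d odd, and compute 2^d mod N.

571 − 1 = 570 = 2^1 · 285, so d = 285.
2^1 ≡ 2 (mod 571)
2^2 ≡ 2^2 = 4 ≡ 4 (mod 571)
2^4 ≡ 4^2 = 16 ≡ 16 (mod 571)
2^8 ≡ 16^2 = 256 ≡ 256 (mod 571)
2^16 ≡ 256^2 = 65536 ≡ 442 (mod 571)
2^32 ≡ 442^2 = 195364 ≡ 82 (mod 571)
2^64 ≡ 82^2 = 6724 ≡ 443 (mod 571)
2^128 ≡ 443^2 = 196249 ≡ 396 (mod 571)
2^256 ≡ 396^2 = 156816 ≡ 362 (mod 571)
285 = 256 + 16 + 8 + 4 + 1 in binary powers of 2.
So 2^285 ≡ 362 · 442 · 256 · 16 · 2 ≡ 570 (mod 571).
Since 2^d ≡ 570 (mod 571), base 2 does not prove 571 composite.

570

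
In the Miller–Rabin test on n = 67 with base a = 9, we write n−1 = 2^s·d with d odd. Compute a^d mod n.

67 − 1 = 66 = 2^1 · 33, so d = 33.
9^1 ≡ 9 (mod 67)
9^2 ≡ 9^2 = 81 ≡ 14 (mod 67)
9^4 ≡ 14^2 = 196 ≡ 62 (mod 67)
9^8 ≡ 62^2 = 3844 ≡ 25 (mod 67)
9^16 ≡ 25^2 = 625 ≡ 22 (mod 67)
9^32 ≡ 22^2 = 484 ≡ 15 (mod 67)
33 = 32 + 1 in binary powers of 2.
So 9^33 ≡ 15 · 9 ≡ 1 (mod 67).
Since 9^d ≡ 1 (mod 67), base 9 does not prove 67 composite.

1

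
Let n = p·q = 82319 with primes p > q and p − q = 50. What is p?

Since p = q + 50, we have 82319 = q(q + 50), so q² + 50q − 82319 = 0.
Discriminant: 50² + 4·82319 = 2500 + 329276 = 331776; √331776 = 576.
q = (−50 + 576)/2 = 263, and p = q + 50 = 313.
Check: 263 · 313 = 82319.

313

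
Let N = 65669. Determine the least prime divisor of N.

97

65669 is odd.
Digit sum 32, not divisible by 3.
Ends in 9: not divisible by 5.
7: 65669 = 7·9381 + 2
11: 65669 = 11·5969 + 10
13: 65669 = 13·5051 + 6
17: 65669 = 17·3862 + 15
19: 65669 = 19·3456 + 5
23: 65669 = 23·2855 + 4
29: 65669 = 29·2264 + 13
31: 65669 = 31·2118 + 11
37: 65669 = 37·1774 + 31
41: 65669 = 41·1601 + 28
43: 65669 = 43·1527 + 8
47: 65669 = 47·1397 + 10
53: 65669 = 53·1239 + 2
59: 65669 = 59·1113 + 2
61: 65669 = 61·1076 + 33
67: 65669 = 67·980 + 9
71: 65669 = 71·924 + 65
73: 65669 = 73·899 + 42
79: 65669 = 79·831 + 20
83: 65669 = 83·791 + 16
89: 65669 = 89·737 + 76
97: 65669 = 97·677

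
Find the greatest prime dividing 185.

37

185 = 5 · 37
37 is prime.
So 185 = 5 · 37; the largest prime factor is 37.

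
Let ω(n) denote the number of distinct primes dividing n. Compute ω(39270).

39270 = 2 · 19635
19635 = 3 · 6545
6545 = 5 · 1309
1309 = 7 · 187
187 = 11 · 17
39270 = 2 · 3 · 5 · 7 · 11 · 17, which has 6 distinct prime factors.

6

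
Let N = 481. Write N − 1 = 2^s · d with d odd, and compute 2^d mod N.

481 − 1 = 480 = 2^5 · 15, so d = 15.
2^1 ≡ 2 (mod 481)
2^2 ≡ 2^2 = 4 ≡ 4 (mod 481)
2^4 ≡ 4^2 = 16 ≡ 16 (mod 481)
2^8 ≡ 16^2 = 256 ≡ 256 (mod 481)
15 = 8 + 4 + 2 + 1 in binary powers of 2.
So 2^15 ≡ 256 · 16 · 4 · 2 ≡ 60 (mod 481).
Squaring chain: 60 → 233 → 417 → 248 → 417; never reaches −1, so base 2 is a Miller–Rabin witness that 481 is composite.

60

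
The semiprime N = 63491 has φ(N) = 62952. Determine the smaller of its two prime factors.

φ(n) = (p−1)(q−1) = n − (p+q) + 1, so p + q = 63491 − 62952 + 1 = 540.
p and q are the roots of t² − 540t + 63491 = 0.
Discriminant: 540² − 4·63491 = 291600 − 253964 = 37636; √37636 = 194.
q = (540 − 194)/2 = 173, p = (540 + 194)/2 = 367.
Check: 173 · 367 = 63491.

173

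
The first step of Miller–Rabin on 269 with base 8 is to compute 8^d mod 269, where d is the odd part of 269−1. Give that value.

269 − 1 = 268 = 2^2 · 67, so d = 67.
8^1 ≡ 8 (mod 269)
8^2 ≡ 8^2 = 64 ≡ 64 (mod 269)
8^4 ≡ 64^2 = 4096 ≡ 61 (mod 269)
8^8 ≡ 61^2 = 3721 ≡ 224 (mod 269)
8^16 ≡ 224^2 = 50176 ≡ 142 (mod 269)
8^32 ≡ 142^2 = 20164 ≡ 258 (mod 269)
8^64 ≡ 258^2 = 66564 ≡ 121 (mod 269)
67 = 64 + 2 + 1 in binary powers of 2.
So 8^67 ≡ 121 · 64 · 8 ≡ 82 (mod 269).
Squaring chain: 82 → 268; reaches −1, so base 8 does not prove 269 composite.

82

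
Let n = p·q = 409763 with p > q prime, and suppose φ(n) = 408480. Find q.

φ(n) = (p−1)(q−1) = n − (p+q) + 1, so p + q = 409763 − 408480 + 1 = 1284.
p and q are the roots of t² − 1284t + 409763 = 0.
Discriminant: 1284² − 4·409763 = 1648656 − 1639052 = 9604; √9604 = 98.
q = (1284 − 98)/2 = 593, p = (1284 + 98)/2 = 691.
Check: 593 · 691 = 409763.

593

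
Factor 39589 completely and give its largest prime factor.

39589 = 11 · 3599
3599 = 59 · 61
61 is prime.
So 39589 = 11 · 59 · 61; the largest prime factor is 61.

61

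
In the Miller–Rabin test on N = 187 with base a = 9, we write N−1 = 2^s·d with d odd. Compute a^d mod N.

25

187 − 1 = 186 = 2^1 · 93, so d = 93.
9^1 ≡ 9 (mod 187)
9^2 ≡ 9^2 = 81 ≡ 81 (mod 187)
9^4 ≡ 81^2 = 6561 ≡ 16 (mod 187)
9^8 ≡ 16^2 = 256 ≡ 69 (mod 187)
9^16 ≡ 69^2 = 4761 ≡ 86 (mod 187)
9^32 ≡ 86^2 = 7396 ≡ 103 (mod 187)
9^64 ≡ 103^2 = 10609 ≡ 137 (mod 187)
93 = 64 + 16 + 8 + 4 + 1 in binary powers of 2.
So 9^93 ≡ 137 · 86 · 69 · 16 · 9 ≡ 25 (mod 187).
Squaring chain: 25; never reaches −1, so base 9 is a Miller–Rabin witness that 187 is composite.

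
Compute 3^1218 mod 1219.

282

3^1 ≡ 3 (mod 1219)
3^2 ≡ 3^2 = 9 ≡ 9 (mod 1219)
3^4 ≡ 9^2 = 81 ≡ 81 (mod 1219)
3^8 ≡ 81^2 = 6561 ≡ 466 (mod 1219)
3^16 ≡ 466^2 = 217156 ≡ 174 (mod 1219)
3^32 ≡ 174^2 = 30276 ≡ 1020 (mod 1219)
3^64 ≡ 1020^2 = 1040400 ≡ 593 (mod 1219)
3^128 ≡ 593^2 = 351649 ≡ 577 (mod 1219)
3^256 ≡ 577^2 = 332929 ≡ 142 (mod 1219)
3^512 ≡ 142^2 = 20164 ≡ 660 (mod 1219)
3^1024 ≡ 660^2 = 435600 ≡ 417 (mod 1219)
1218 = 1024 + 128 + 64 + 2 in binary powers of 2.
So 3^1218 ≡ 417 · 577 · 593 · 9 ≡ 282 (mod 1219).
Since 282 ≠ 1, base 3 is a Fermat witness: 1219 is composite.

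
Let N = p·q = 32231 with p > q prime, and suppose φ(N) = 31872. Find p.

φ(n) = (p−1)(q−1) = n − (p+q) + 1, so p + q = 32231 − 31872 + 1 = 360.
p and q are the roots of t² − 360t + 32231 = 0.
Discriminant: 360² − 4·32231 = 129600 − 128924 = 676; √676 = 26.
q = (360 − 26)/2 = 167, p = (360 + 26)/2 = 193.
Check: 167 · 193 = 32231.

193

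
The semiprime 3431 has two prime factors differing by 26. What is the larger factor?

73

Since p = q + 26, we have 3431 = q(q + 26), so q² + 26q − 3431 = 0.
Discriminant: 26² + 4·3431 = 676 + 13724 = 14400; √14400 = 120.
q = (−26 + 120)/2 = 47, and p = q + 26 = 73.
Check: 47 · 73 = 3431.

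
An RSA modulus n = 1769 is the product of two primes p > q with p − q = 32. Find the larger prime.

Since p = q + 32, we have 1769 = q(q + 32), so q² + 32q − 1769 = 0.
Discriminant: 32² + 4·1769 = 1024 + 7076 = 8100; √8100 = 90.
q = (−32 + 90)/2 = 29, and p = q + 32 = 61.
Check: 29 · 61 = 1769.

61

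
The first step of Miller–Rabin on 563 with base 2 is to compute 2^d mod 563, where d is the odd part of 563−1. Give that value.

563 − 1 = 562 = 2^1 · 281, so d = 281.
2^1 ≡ 2 (mod 563)
2^2 ≡ 2^2 = 4 ≡ 4 (mod 563)
2^4 ≡ 4^2 = 16 ≡ 16 (mod 563)
2^8 ≡ 16^2 = 256 ≡ 256 (mod 563)
2^16 ≡ 256^2 = 65536 ≡ 228 (mod 563)
2^32 ≡ 228^2 = 51984 ≡ 188 (mod 563)
2^64 ≡ 188^2 = 35344 ≡ 438 (mod 563)
2^128 ≡ 438^2 = 191844 ≡ 424 (mod 563)
2^256 ≡ 424^2 = 179776 ≡ 179 (mod 563)
281 = 256 + 16 + 8 + 1 in binary powers of 2.
So 2^281 ≡ 179 · 228 · 256 · 2 ≡ 562 (mod 563).
Since 2^d ≡ 562 (mod 563), base 2 does not prove 563 composite.

562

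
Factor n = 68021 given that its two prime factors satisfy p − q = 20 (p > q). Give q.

Since p = q + 20, we have 68021 = q(q + 20), so q² + 20q − 68021 = 0.
Discriminant: 20² + 4·68021 = 400 + 272084 = 272484; √272484 = 522.
q = (−20 + 522)/2 = 251, and p = q + 20 = 271.
Check: 251 · 271 = 68021.

251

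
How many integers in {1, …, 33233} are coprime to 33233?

32868

Factor: 33233 = 167 · 199.
φ(33233) = (167−1) · (199−1) = 166 · 198 = 32868.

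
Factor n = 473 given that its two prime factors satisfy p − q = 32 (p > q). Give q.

11

Since p = q + 32, we have 473 = q(q + 32), so q² + 32q − 473 = 0.
Discriminant: 32² + 4·473 = 1024 + 1892 = 2916; √2916 = 54.
q = (−32 + 54)/2 = 11, and p = q + 32 = 43.
Check: 11 · 43 = 473.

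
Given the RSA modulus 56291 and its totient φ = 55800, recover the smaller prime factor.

181

φ(n) = (p−1)(q−1) = n − (p+q) + 1, so p + q = 56291 − 55800 + 1 = 492.
p and q are the roots of t² − 492t + 56291 = 0.
Discriminant: 492² − 4·56291 = 242064 − 225164 = 16900; √16900 = 130.
q = (492 − 130)/2 = 181, p = (492 + 130)/2 = 311.
Check: 181 · 311 = 56291.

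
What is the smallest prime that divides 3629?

3629 is odd.
Digit sum 20, not divisible by 3.
Ends in 9: not divisible by 5.
7: 3629 = 7·518 + 3
11: 3629 = 11·329 + 10
13: 3629 = 13·279 + 2
17: 3629 = 17·213 + 8
19: 3629 = 19·191

19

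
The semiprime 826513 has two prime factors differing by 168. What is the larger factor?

Since p = q + 168, we have 826513 = q(q + 168), so q² + 168q − 826513 = 0.
Discriminant: 168² + 4·826513 = 28224 + 3306052 = 3334276; √3334276 = 1826.
q = (−168 + 1826)/2 = 829, and p = q + 168 = 997.
Check: 829 · 997 = 826513.

997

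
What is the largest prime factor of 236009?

236009 = 53 · 4453
4453 = 61 · 73
73 is prime.
So 236009 = 53 · 61 · 73; the largest prime factor is 73.

73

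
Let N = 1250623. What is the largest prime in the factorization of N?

1250623 = 11 · 113693
113693 = 41 · 2773
2773 = 47 · 59
59 is prime.
So 1250623 = 11 · 41 · 47 · 59; the largest prime factor is 59.

59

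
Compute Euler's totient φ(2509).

2304

Factor: 2509 = 13 · 193.
φ(2509) = (13−1) · (193−1) = 12 · 192 = 2304.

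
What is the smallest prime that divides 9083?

31

9083 is odd.
Digit sum 20, not divisible by 3.
Ends in 3: not divisible by 5.
7: 9083 = 7·1297 + 4
11: 9083 = 11·825 + 8
13: 9083 = 13·698 + 9
17: 9083 = 17·534 + 5
19: 9083 = 19·478 + 1
23: 9083 = 23·394 + 21
29: 9083 = 29·313 + 6
31: 9083 = 31·293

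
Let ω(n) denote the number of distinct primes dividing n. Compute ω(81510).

81510 = 2 · 40755
40755 = 3 · 13585
13585 = 5 · 2717
2717 = 11 · 247
247 = 13 · 19
81510 = 2 · 3 · 5 · 11 · 13 · 19, which has 6 distinct prime factors.

6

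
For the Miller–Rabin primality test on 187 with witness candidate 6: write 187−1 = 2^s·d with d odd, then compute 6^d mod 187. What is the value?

187 − 1 = 186 = 2^1 · 93, so d = 93.
6^1 ≡ 6 (mod 187)
6^2 ≡ 6^2 = 36 ≡ 36 (mod 187)
6^4 ≡ 36^2 = 1296 ≡ 174 (mod 187)
6^8 ≡ 174^2 = 30276 ≡ 169 (mod 187)
6^16 ≡ 169^2 = 28561 ≡ 137 (mod 187)
6^32 ≡ 137^2 = 18769 ≡ 69 (mod 187)
6^64 ≡ 69^2 = 4761 ≡ 86 (mod 187)
93 = 64 + 16 + 8 + 4 + 1 in binary powers of 2.
So 6^93 ≡ 86 · 137 · 169 · 174 · 6 ≡ 95 (mod 187).
Squaring chain: 95; never reaches −1, so base 6 is a Miller–Rabin witness that 187 is composite.

95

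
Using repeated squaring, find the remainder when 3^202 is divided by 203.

4

3^1 ≡ 3 (mod 203)
3^2 ≡ 3^2 = 9 ≡ 9 (mod 203)
3^4 ≡ 9^2 = 81 ≡ 81 (mod 203)
3^8 ≡ 81^2 = 6561 ≡ 65 (mod 203)
3^16 ≡ 65^2 = 4225 ≡ 165 (mod 203)
3^32 ≡ 165^2 = 27225 ≡ 23 (mod 203)
3^64 ≡ 23^2 = 529 ≡ 123 (mod 203)
3^128 ≡ 123^2 = 15129 ≡ 107 (mod 203)
202 = 128 + 64 + 8 + 2 in binary powers of 2.
So 3^202 ≡ 107 · 123 · 65 · 9 ≡ 4 (mod 203).
Since 4 ≠ 1, base 3 is a Fermat witness: 203 is composite.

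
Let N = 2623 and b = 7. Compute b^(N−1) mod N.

1979

7^1 ≡ 7 (mod 2623)
7^2 ≡ 7^2 = 49 ≡ 49 (mod 2623)
7^4 ≡ 49^2 = 2401 ≡ 2401 (mod 2623)
7^8 ≡ 2401^2 = 5764801 ≡ 2070 (mod 2623)
7^16 ≡ 2070^2 = 4284900 ≡ 1541 (mod 2623)
7^32 ≡ 1541^2 = 2374681 ≡ 866 (mod 2623)
7^64 ≡ 866^2 = 749956 ≡ 2401 (mod 2623)
7^128 ≡ 2401^2 = 5764801 ≡ 2070 (mod 2623)
7^256 ≡ 2070^2 = 4284900 ≡ 1541 (mod 2623)
7^512 ≡ 1541^2 = 2374681 ≡ 866 (mod 2623)
7^1024 ≡ 866^2 = 749956 ≡ 2401 (mod 2623)
7^2048 ≡ 2401^2 = 5764801 ≡ 2070 (mod 2623)
2622 = 2048 + 512 + 32 + 16 + 8 + 4 + 2 in binary powers of 2.
So 7^2622 ≡ 2070 · 866 · 866 · 1541 · 2070 · 2401 · 49 ≡ 1979 (mod 2623).
Since 1979 ≠ 1, base 7 is a Fermat witness: 2623 is composite.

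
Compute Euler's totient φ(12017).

11760

Factor: 12017 = 61 · 197.
φ(12017) = (61−1) · (197−1) = 60 · 196 = 11760.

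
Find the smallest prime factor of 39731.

67

39731 is odd.
Digit sum 23, not divisible by 3.
Ends in 1: not divisible by 5.
7: 39731 = 7·5675 + 6
11: 39731 = 11·3611 + 10
13: 39731 = 13·3056 + 3
17: 39731 = 17·2337 + 2
19: 39731 = 19·2091 + 2
23: 39731 = 23·1727 + 10
29: 39731 = 29·1370 + 1
31: 39731 = 31·1281 + 20
37: 39731 = 37·1073 + 30
41: 39731 = 41·969 + 2
43: 39731 = 43·923 + 42
47: 39731 = 47·845 + 16
53: 39731 = 53·749 + 34
59: 39731 = 59·673 + 24
61: 39731 = 61·651 + 20
67: 39731 = 67·593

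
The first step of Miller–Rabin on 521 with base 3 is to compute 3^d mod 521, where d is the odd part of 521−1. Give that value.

521 − 1 = 520 = 2^3 · 65, so d = 65.
3^1 ≡ 3 (mod 521)
3^2 ≡ 3^2 = 9 ≡ 9 (mod 521)
3^4 ≡ 9^2 = 81 ≡ 81 (mod 521)
3^8 ≡ 81^2 = 6561 ≡ 309 (mod 521)
3^16 ≡ 309^2 = 95481 ≡ 138 (mod 521)
3^32 ≡ 138^2 = 19044 ≡ 288 (mod 521)
3^64 ≡ 288^2 = 82944 ≡ 105 (mod 521)
65 = 64 + 1 in binary powers of 2.
So 3^65 ≡ 105 · 3 ≡ 315 (mod 521).
Squaring chain: 315 → 235 → 520; reaches −1, so base 3 does not prove 521 composite.

315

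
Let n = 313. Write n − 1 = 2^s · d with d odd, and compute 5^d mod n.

313 − 1 = 312 = 2^3 · 39, so d = 39.
5^1 ≡ 5 (mod 313)
5^2 ≡ 5^2 = 25 ≡ 25 (mod 313)
5^4 ≡ 25^2 = 625 ≡ 312 (mod 313)
5^8 ≡ 312^2 = 97344 ≡ 1 (mod 313)
5^16 ≡ 1^2 = 1 ≡ 1 (mod 313)
5^32 ≡ 1^2 = 1 ≡ 1 (mod 313)
39 = 32 + 4 + 2 + 1 in binary powers of 2.
So 5^39 ≡ 1 · 312 · 25 · 5 ≡ 188 (mod 313).
Squaring chain: 188 → 288 → 312; reaches −1, so base 5 does not prove 313 composite.

188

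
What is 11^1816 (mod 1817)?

11^1 ≡ 11 (mod 1817)
11^2 ≡ 11^2 = 121 ≡ 121 (mod 1817)
11^4 ≡ 121^2 = 14641 ≡ 105 (mod 1817)
11^8 ≡ 105^2 = 11025 ≡ 123 (mod 1817)
11^16 ≡ 123^2 = 15129 ≡ 593 (mod 1817)
11^32 ≡ 593^2 = 351649 ≡ 968 (mod 1817)
11^64 ≡ 968^2 = 937024 ≡ 1269 (mod 1817)
11^128 ≡ 1269^2 = 1610361 ≡ 499 (mod 1817)
11^256 ≡ 499^2 = 249001 ≡ 72 (mod 1817)
11^512 ≡ 72^2 = 5184 ≡ 1550 (mod 1817)
11^1024 ≡ 1550^2 = 2402500 ≡ 426 (mod 1817)
1816 = 1024 + 512 + 256 + 16 + 8 in binary powers of 2.
So 11^1816 ≡ 426 · 1550 · 72 · 593 · 123 ≡ 1415 (mod 1817).
Since 1415 ≠ 1, base 11 is a Fermat witness: 1817 is composite.

1415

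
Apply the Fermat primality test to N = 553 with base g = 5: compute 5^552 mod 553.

141

5^1 ≡ 5 (mod 553)
5^2 ≡ 5^2 = 25 ≡ 25 (mod 553)
5^4 ≡ 25^2 = 625 ≡ 72 (mod 553)
5^8 ≡ 72^2 = 5184 ≡ 207 (mod 553)
5^16 ≡ 207^2 = 42849 ≡ 268 (mod 553)
5^32 ≡ 268^2 = 71824 ≡ 487 (mod 553)
5^64 ≡ 487^2 = 237169 ≡ 485 (mod 553)
5^128 ≡ 485^2 = 235225 ≡ 200 (mod 553)
5^256 ≡ 200^2 = 40000 ≡ 184 (mod 553)
5^512 ≡ 184^2 = 33856 ≡ 123 (mod 553)
552 = 512 + 32 + 8 in binary powers of 2.
So 5^552 ≡ 123 · 487 · 207 ≡ 141 (mod 553).
Since 141 ≠ 1, base 5 is a Fermat witness: 553 is composite.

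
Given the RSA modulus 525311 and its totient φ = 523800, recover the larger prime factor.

971

φ(n) = (p−1)(q−1) = n − (p+q) + 1, so p + q = 525311 − 523800 + 1 = 1512.
p and q are the roots of t² − 1512t + 525311 = 0.
Discriminant: 1512² − 4·525311 = 2286144 − 2101244 = 184900; √184900 = 430.
q = (1512 − 430)/2 = 541, p = (1512 + 430)/2 = 971.
Check: 541 · 971 = 525311.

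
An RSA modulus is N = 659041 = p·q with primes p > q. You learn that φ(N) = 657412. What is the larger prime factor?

887

φ(n) = (p−1)(q−1) = n − (p+q) + 1, so p + q = 659041 − 657412 + 1 = 1630.
p and q are the roots of t² − 1630t + 659041 = 0.
Discriminant: 1630² − 4·659041 = 2656900 − 2636164 = 20736; √20736 = 144.
q = (1630 − 144)/2 = 743, p = (1630 + 144)/2 = 887.
Check: 743 · 887 = 659041.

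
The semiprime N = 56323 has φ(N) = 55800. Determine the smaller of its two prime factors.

151

φ(n) = (p−1)(q−1) = n − (p+q) + 1, so p + q = 56323 − 55800 + 1 = 524.
p and q are the roots of t² − 524t + 56323 = 0.
Discriminant: 524² − 4·56323 = 274576 − 225292 = 49284; √49284 = 222.
q = (524 − 222)/2 = 151, p = (524 + 222)/2 = 373.
Check: 151 · 373 = 56323.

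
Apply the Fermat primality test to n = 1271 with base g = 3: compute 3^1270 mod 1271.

893

3^1 ≡ 3 (mod 1271)
3^2 ≡ 3^2 = 9 ≡ 9 (mod 1271)
3^4 ≡ 9^2 = 81 ≡ 81 (mod 1271)
3^8 ≡ 81^2 = 6561 ≡ 206 (mod 1271)
3^16 ≡ 206^2 = 42436 ≡ 493 (mod 1271)
3^32 ≡ 493^2 = 243049 ≡ 288 (mod 1271)
3^64 ≡ 288^2 = 82944 ≡ 329 (mod 1271)
3^128 ≡ 329^2 = 108241 ≡ 206 (mod 1271)
3^256 ≡ 206^2 = 42436 ≡ 493 (mod 1271)
3^512 ≡ 493^2 = 243049 ≡ 288 (mod 1271)
3^1024 ≡ 288^2 = 82944 ≡ 329 (mod 1271)
1270 = 1024 + 128 + 64 + 32 + 16 + 4 + 2 in binary powers of 2.
So 3^1270 ≡ 329 · 206 · 329 · 288 · 493 · 81 · 9 ≡ 893 (mod 1271).
Since 893 ≠ 1, base 3 is a Fermat witness: 1271 is composite.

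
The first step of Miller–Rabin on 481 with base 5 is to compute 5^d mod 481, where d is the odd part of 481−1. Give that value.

481 − 1 = 480 = 2^5 · 15, so d = 15.
5^1 ≡ 5 (mod 481)
5^2 ≡ 5^2 = 25 ≡ 25 (mod 481)
5^4 ≡ 25^2 = 625 ≡ 144 (mod 481)
5^8 ≡ 144^2 = 20736 ≡ 53 (mod 481)
15 = 8 + 4 + 2 + 1 in binary powers of 2.
So 5^15 ≡ 53 · 144 · 25 · 5 ≡ 177 (mod 481).
Squaring chain: 177 → 64 → 248 → 417 → 248; never reaches −1, so base 5 is a Miller–Rabin witness that 481 is composite.

177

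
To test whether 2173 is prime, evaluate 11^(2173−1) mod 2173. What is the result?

11^1 ≡ 11 (mod 2173)
11^2 ≡ 11^2 = 121 ≡ 121 (mod 2173)
11^4 ≡ 121^2 = 14641 ≡ 1603 (mod 2173)
11^8 ≡ 1603^2 = 2569609 ≡ 1123 (mod 2173)
11^16 ≡ 1123^2 = 1261129 ≡ 789 (mod 2173)
11^32 ≡ 789^2 = 622521 ≡ 1043 (mod 2173)
11^64 ≡ 1043^2 = 1087849 ≡ 1349 (mod 2173)
11^128 ≡ 1349^2 = 1819801 ≡ 1000 (mod 2173)
11^256 ≡ 1000^2 = 1000000 ≡ 420 (mod 2173)
11^512 ≡ 420^2 = 176400 ≡ 387 (mod 2173)
11^1024 ≡ 387^2 = 149769 ≡ 2005 (mod 2173)
11^2048 ≡ 2005^2 = 4020025 ≡ 2148 (mod 2173)
2172 = 2048 + 64 + 32 + 16 + 8 + 4 in binary powers of 2.
So 11^2172 ≡ 2148 · 1349 · 1043 · 789 · 1123 · 1603 ≡ 1950 (mod 2173).
Since 1950 ≠ 1, base 11 is a Fermat witness: 2173 is composite.

1950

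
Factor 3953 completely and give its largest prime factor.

3953 = 59 · 67
67 is prime.
So 3953 = 59 · 67; the largest prime factor is 67.

67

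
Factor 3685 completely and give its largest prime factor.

67

3685 = 5 · 737
737 = 11 · 67
67 is prime.
So 3685 = 5 · 11 · 67; the largest prime factor is 67.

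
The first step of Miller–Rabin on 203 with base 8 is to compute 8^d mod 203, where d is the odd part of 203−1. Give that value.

155

203 − 1 = 202 = 2^1 · 101, so d = 101.
8^1 ≡ 8 (mod 203)
8^2 ≡ 8^2 = 64 ≡ 64 (mod 203)
8^4 ≡ 64^2 = 4096 ≡ 36 (mod 203)
8^8 ≡ 36^2 = 1296 ≡ 78 (mod 203)
8^16 ≡ 78^2 = 6084 ≡ 197 (mod 203)
8^32 ≡ 197^2 = 38809 ≡ 36 (mod 203)
8^64 ≡ 36^2 = 1296 ≡ 78 (mod 203)
101 = 64 + 32 + 4 + 1 in binary powers of 2.
So 8^101 ≡ 78 · 36 · 36 · 8 ≡ 155 (mod 203).
Squaring chain: 155; never reaches −1, so base 8 is a Miller–Rabin witness that 203 is composite.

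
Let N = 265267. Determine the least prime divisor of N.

265267 is odd.
Digit sum 28, not divisible by 3.
Ends in 7: not divisible by 5.
7: 265267 = 7·37895 + 2
11: 265267 = 11·24115 + 2
13: 265267 = 13·20405 + 2
17: 265267 = 17·15603 + 16
19: 265267 = 19·13961 + 8
23: 265267 = 23·11533 + 8
29: 265267 = 29·9147 + 4
31: 265267 = 31·8557

31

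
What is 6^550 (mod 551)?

6^1 ≡ 6 (mod 551)
6^2 ≡ 6^2 = 36 ≡ 36 (mod 551)
6^4 ≡ 36^2 = 1296 ≡ 194 (mod 551)
6^8 ≡ 194^2 = 37636 ≡ 168 (mod 551)
6^16 ≡ 168^2 = 28224 ≡ 123 (mod 551)
6^32 ≡ 123^2 = 15129 ≡ 252 (mod 551)
6^64 ≡ 252^2 = 63504 ≡ 139 (mod 551)
6^128 ≡ 139^2 = 19321 ≡ 36 (mod 551)
6^256 ≡ 36^2 = 1296 ≡ 194 (mod 551)
6^512 ≡ 194^2 = 37636 ≡ 168 (mod 551)
550 = 512 + 32 + 4 + 2 in binary powers of 2.
So 6^550 ≡ 168 · 252 · 194 · 36 ≡ 310 (mod 551).
Since 310 ≠ 1, base 6 is a Fermat witness: 551 is composite.

310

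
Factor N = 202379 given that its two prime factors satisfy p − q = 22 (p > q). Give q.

439

Since p = q + 22, we have 202379 = q(q + 22), so q² + 22q − 202379 = 0.
Discriminant: 22² + 4·202379 = 484 + 809516 = 810000; √810000 = 900.
q = (−22 + 900)/2 = 439, and p = q + 22 = 461.
Check: 439 · 461 = 202379.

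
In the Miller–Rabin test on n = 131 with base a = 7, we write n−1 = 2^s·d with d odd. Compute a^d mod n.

131 − 1 = 130 = 2^1 · 65, so d = 65.
7^1 ≡ 7 (mod 131)
7^2 ≡ 7^2 = 49 ≡ 49 (mod 131)
7^4 ≡ 49^2 = 2401 ≡ 43 (mod 131)
7^8 ≡ 43^2 = 1849 ≡ 15 (mod 131)
7^16 ≡ 15^2 = 225 ≡ 94 (mod 131)
7^32 ≡ 94^2 = 8836 ≡ 59 (mod 131)
7^64 ≡ 59^2 = 3481 ≡ 75 (mod 131)
65 = 64 + 1 in binary powers of 2.
So 7^65 ≡ 75 · 7 ≡ 1 (mod 131).
Since 7^d ≡ 1 (mod 131), base 7 does not prove 131 composite.

1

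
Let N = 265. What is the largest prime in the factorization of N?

265 = 5 · 53
53 is prime.
So 265 = 5 · 53; the largest prime factor is 53.

53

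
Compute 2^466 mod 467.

2^1 ≡ 2 (mod 467)
2^2 ≡ 2^2 = 4 ≡ 4 (mod 467)
2^4 ≡ 4^2 = 16 ≡ 16 (mod 467)
2^8 ≡ 16^2 = 256 ≡ 256 (mod 467)
2^16 ≡ 256^2 = 65536 ≡ 156 (mod 467)
2^32 ≡ 156^2 = 24336 ≡ 52 (mod 467)
2^64 ≡ 52^2 = 2704 ≡ 369 (mod 467)
2^128 ≡ 369^2 = 136161 ≡ 264 (mod 467)
2^256 ≡ 264^2 = 69696 ≡ 113 (mod 467)
466 = 256 + 128 + 64 + 16 + 2 in binary powers of 2.
So 2^466 ≡ 113 · 264 · 369 · 156 · 4 ≡ 1 (mod 467).
Since the result is 1, base 2 gives no evidence that 467 is composite.

1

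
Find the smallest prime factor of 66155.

66155 is odd.
Digit sum 23, not divisible by 3.
Ends in 5: divisible by 5.

5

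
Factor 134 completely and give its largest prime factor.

67

134 = 2 · 67
67 is prime.
So 134 = 2 · 67; the largest prime factor is 67.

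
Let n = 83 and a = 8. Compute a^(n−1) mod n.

8^1 ≡ 8 (mod 83)
8^2 ≡ 8^2 = 64 ≡ 64 (mod 83)
8^4 ≡ 64^2 = 4096 ≡ 29 (mod 83)
8^8 ≡ 29^2 = 841 ≡ 11 (mod 83)
8^16 ≡ 11^2 = 121 ≡ 38 (mod 83)
8^32 ≡ 38^2 = 1444 ≡ 33 (mod 83)
8^64 ≡ 33^2 = 1089 ≡ 10 (mod 83)
82 = 64 + 16 + 2 in binary powers of 2.
So 8^82 ≡ 10 · 38 · 64 ≡ 1 (mod 83).
Since the result is 1, base 8 gives no evidence that 83 is composite.

1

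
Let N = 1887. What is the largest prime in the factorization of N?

1887 = 3 · 629
629 = 17 · 37
37 is prime.
So 1887 = 3 · 17 · 37; the largest prime factor is 37.

37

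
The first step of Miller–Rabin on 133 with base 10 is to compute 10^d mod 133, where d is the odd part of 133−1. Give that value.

27

133 − 1 = 132 = 2^2 · 33, so d = 33.
10^1 ≡ 10 (mod 133)
10^2 ≡ 10^2 = 100 ≡ 100 (mod 133)
10^4 ≡ 100^2 = 10000 ≡ 25 (mod 133)
10^8 ≡ 25^2 = 625 ≡ 93 (mod 133)
10^16 ≡ 93^2 = 8649 ≡ 4 (mod 133)
10^32 ≡ 4^2 = 16 ≡ 16 (mod 133)
33 = 32 + 1 in binary powers of 2.
So 10^33 ≡ 16 · 10 ≡ 27 (mod 133).
Squaring chain: 27 → 64; never reaches −1, so base 10 is a Miller–Rabin witness that 133 is composite.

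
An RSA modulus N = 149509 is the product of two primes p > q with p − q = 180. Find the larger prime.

487

Since p = q + 180, we have 149509 = q(q + 180), so q² + 180q − 149509 = 0.
Discriminant: 180² + 4·149509 = 32400 + 598036 = 630436; √630436 = 794.
q = (−180 + 794)/2 = 307, and p = q + 180 = 487.
Check: 307 · 487 = 149509.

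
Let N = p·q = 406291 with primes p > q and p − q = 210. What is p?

751

Since p = q + 210, we have 406291 = q(q + 210), so q² + 210q − 406291 = 0.
Discriminant: 210² + 4·406291 = 44100 + 1625164 = 1669264; √1669264 = 1292.
q = (−210 + 1292)/2 = 541, and p = q + 210 = 751.
Check: 541 · 751 = 406291.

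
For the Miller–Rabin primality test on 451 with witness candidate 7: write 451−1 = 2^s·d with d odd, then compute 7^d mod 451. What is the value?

208

451 − 1 = 450 = 2^1 · 225, so d = 225.
7^1 ≡ 7 (mod 451)
7^2 ≡ 7^2 = 49 ≡ 49 (mod 451)
7^4 ≡ 49^2 = 2401 ≡ 146 (mod 451)
7^8 ≡ 146^2 = 21316 ≡ 119 (mod 451)
7^16 ≡ 119^2 = 14161 ≡ 180 (mod 451)
7^32 ≡ 180^2 = 32400 ≡ 379 (mod 451)
7^64 ≡ 379^2 = 143641 ≡ 223 (mod 451)
7^128 ≡ 223^2 = 49729 ≡ 119 (mod 451)
225 = 128 + 64 + 32 + 1 in binary powers of 2.
So 7^225 ≡ 119 · 223 · 379 · 7 ≡ 208 (mod 451).
Squaring chain: 208; never reaches −1, so base 7 is a Miller–Rabin witness that 451 is composite.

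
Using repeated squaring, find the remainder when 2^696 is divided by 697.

2^1 ≡ 2 (mod 697)
2^2 ≡ 2^2 = 4 ≡ 4 (mod 697)
2^4 ≡ 4^2 = 16 ≡ 16 (mod 697)
2^8 ≡ 16^2 = 256 ≡ 256 (mod 697)
2^16 ≡ 256^2 = 65536 ≡ 18 (mod 697)
2^32 ≡ 18^2 = 324 ≡ 324 (mod 697)
2^64 ≡ 324^2 = 104976 ≡ 426 (mod 697)
2^128 ≡ 426^2 = 181476 ≡ 256 (mod 697)
2^256 ≡ 256^2 = 65536 ≡ 18 (mod 697)
2^512 ≡ 18^2 = 324 ≡ 324 (mod 697)
696 = 512 + 128 + 32 + 16 + 8 in binary powers of 2.
So 2^696 ≡ 324 · 256 · 324 · 18 · 256 ≡ 18 (mod 697).
Since 18 ≠ 1, base 2 is a Fermat witness: 697 is composite.

18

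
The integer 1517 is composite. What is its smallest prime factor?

1517 is odd.
Digit sum 14, not divisible by 3.
Ends in 7: not divisible by 5.
7: 1517 = 7·216 + 5
11: 1517 = 11·137 + 10
13: 1517 = 13·116 + 9
17: 1517 = 17·89 + 4
19: 1517 = 19·79 + 16
23: 1517 = 23·65 + 22
29: 1517 = 29·52 + 9
31: 1517 = 31·48 + 29
37: 1517 = 37·41

37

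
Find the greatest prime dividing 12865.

83

12865 = 5 · 2573
2573 = 31 · 83
83 is prime.
So 12865 = 5 · 31 · 83; the largest prime factor is 83.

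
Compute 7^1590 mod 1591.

1506

7^1 ≡ 7 (mod 1591)
7^2 ≡ 7^2 = 49 ≡ 49 (mod 1591)
7^4 ≡ 49^2 = 2401 ≡ 810 (mod 1591)
7^8 ≡ 810^2 = 656100 ≡ 608 (mod 1591)
7^16 ≡ 608^2 = 369664 ≡ 552 (mod 1591)
7^32 ≡ 552^2 = 304704 ≡ 823 (mod 1591)
7^64 ≡ 823^2 = 677329 ≡ 1154 (mod 1591)
7^128 ≡ 1154^2 = 1331716 ≡ 49 (mod 1591)
7^256 ≡ 49^2 = 2401 ≡ 810 (mod 1591)
7^512 ≡ 810^2 = 656100 ≡ 608 (mod 1591)
7^1024 ≡ 608^2 = 369664 ≡ 552 (mod 1591)
1590 = 1024 + 512 + 32 + 16 + 4 + 2 in binary powers of 2.
So 7^1590 ≡ 552 · 608 · 823 · 552 · 810 · 49 ≡ 1506 (mod 1591).
Since 1506 ≠ 1, base 7 is a Fermat witness: 1591 is composite.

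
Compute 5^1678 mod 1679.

1618

5^1 ≡ 5 (mod 1679)
5^2 ≡ 5^2 = 25 ≡ 25 (mod 1679)
5^4 ≡ 25^2 = 625 ≡ 625 (mod 1679)
5^8 ≡ 625^2 = 390625 ≡ 1097 (mod 1679)
5^16 ≡ 1097^2 = 1203409 ≡ 1245 (mod 1679)
5^32 ≡ 1245^2 = 1550025 ≡ 308 (mod 1679)
5^64 ≡ 308^2 = 94864 ≡ 840 (mod 1679)
5^128 ≡ 840^2 = 705600 ≡ 420 (mod 1679)
5^256 ≡ 420^2 = 176400 ≡ 105 (mod 1679)
5^512 ≡ 105^2 = 11025 ≡ 951 (mod 1679)
5^1024 ≡ 951^2 = 904401 ≡ 1099 (mod 1679)
1678 = 1024 + 512 + 128 + 8 + 4 + 2 in binary powers of 2.
So 5^1678 ≡ 1099 · 951 · 420 · 1097 · 625 · 25 ≡ 1618 (mod 1679).
Since 1618 ≠ 1, base 5 is a Fermat witness: 1679 is composite.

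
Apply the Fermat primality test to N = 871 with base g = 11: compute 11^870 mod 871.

11^1 ≡ 11 (mod 871)
11^2 ≡ 11^2 = 121 ≡ 121 (mod 871)
11^4 ≡ 121^2 = 14641 ≡ 705 (mod 871)
11^8 ≡ 705^2 = 497025 ≡ 555 (mod 871)
11^16 ≡ 555^2 = 308025 ≡ 562 (mod 871)
11^32 ≡ 562^2 = 315844 ≡ 542 (mod 871)
11^64 ≡ 542^2 = 293764 ≡ 237 (mod 871)
11^128 ≡ 237^2 = 56169 ≡ 425 (mod 871)
11^256 ≡ 425^2 = 180625 ≡ 328 (mod 871)
11^512 ≡ 328^2 = 107584 ≡ 451 (mod 871)
870 = 512 + 256 + 64 + 32 + 4 + 2 in binary powers of 2.
So 11^870 ≡ 451 · 328 · 237 · 542 · 705 · 121 ≡ 129 (mod 871).
Since 129 ≠ 1, base 11 is a Fermat witness: 871 is composite.

129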